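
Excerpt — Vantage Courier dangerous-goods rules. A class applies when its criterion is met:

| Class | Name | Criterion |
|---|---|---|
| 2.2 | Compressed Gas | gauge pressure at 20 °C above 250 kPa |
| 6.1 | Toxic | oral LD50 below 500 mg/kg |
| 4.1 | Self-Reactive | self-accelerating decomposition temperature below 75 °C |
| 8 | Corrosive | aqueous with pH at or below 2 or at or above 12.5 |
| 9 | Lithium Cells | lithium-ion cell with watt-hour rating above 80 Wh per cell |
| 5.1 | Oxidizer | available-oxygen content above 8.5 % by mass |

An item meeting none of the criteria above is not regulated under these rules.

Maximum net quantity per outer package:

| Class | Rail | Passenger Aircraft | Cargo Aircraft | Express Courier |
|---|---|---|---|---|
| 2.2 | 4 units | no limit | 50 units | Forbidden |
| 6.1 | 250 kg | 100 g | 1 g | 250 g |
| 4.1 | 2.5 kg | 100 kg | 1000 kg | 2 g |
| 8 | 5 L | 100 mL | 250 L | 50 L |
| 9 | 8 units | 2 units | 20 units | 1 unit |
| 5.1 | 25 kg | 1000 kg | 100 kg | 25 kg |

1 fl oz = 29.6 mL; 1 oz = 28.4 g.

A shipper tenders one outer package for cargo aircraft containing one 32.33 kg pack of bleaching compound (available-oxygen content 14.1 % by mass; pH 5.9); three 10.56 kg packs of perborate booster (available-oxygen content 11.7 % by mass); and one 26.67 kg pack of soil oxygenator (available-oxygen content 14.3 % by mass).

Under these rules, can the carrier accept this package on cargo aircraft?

Yes

Available-oxygen content 14.1 % by mass meets the Class 5.1 criterion (Oxidizer), so the bleaching compound is Class 5.1.
With available-oxygen content 11.7 % by mass (> 8.5 % by mass), the perborate booster falls in Class 5.1.
With available-oxygen content 14.3 % by mass (> 8.5 % by mass), the soil oxygenator falls in Class 5.1.
Class 5.1 net quantity: 32.33 kg + (three 10.56 kg packs = 31.68 kg) + 26.67 kg = 90.68 kg.
90.68 kg is within the cargo aircraft limit of 100 kg for Class 5.1.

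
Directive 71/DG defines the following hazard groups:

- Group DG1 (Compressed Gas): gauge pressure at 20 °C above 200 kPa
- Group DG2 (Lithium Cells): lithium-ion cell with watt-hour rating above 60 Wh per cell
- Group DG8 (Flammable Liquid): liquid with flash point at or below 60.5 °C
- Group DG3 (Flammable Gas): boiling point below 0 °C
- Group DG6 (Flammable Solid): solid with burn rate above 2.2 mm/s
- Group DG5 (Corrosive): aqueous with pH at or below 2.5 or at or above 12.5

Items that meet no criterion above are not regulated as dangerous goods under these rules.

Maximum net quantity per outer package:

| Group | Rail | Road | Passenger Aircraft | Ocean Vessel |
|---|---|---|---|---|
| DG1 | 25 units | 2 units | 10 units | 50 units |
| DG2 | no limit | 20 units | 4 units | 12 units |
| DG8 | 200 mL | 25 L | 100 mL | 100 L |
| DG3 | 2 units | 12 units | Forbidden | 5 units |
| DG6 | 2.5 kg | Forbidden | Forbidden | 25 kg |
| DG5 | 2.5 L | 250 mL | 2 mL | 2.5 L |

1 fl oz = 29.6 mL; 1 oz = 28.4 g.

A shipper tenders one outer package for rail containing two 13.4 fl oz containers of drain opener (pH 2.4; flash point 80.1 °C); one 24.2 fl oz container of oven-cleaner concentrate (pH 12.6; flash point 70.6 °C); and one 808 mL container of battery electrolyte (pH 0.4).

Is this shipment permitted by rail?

Yes

With pH 2.4 (≤ 2.5), the drain opener falls in Group DG5.
pH 12.6 meets the Group DG5 criterion (Corrosive), so the oven-cleaner concentrate is Group DG5.
Battery electrolyte: pH 0.4 ≤ 2.5 → Group DG5 (Corrosive).
Total Group DG5: (two 13.4 fl oz containers = 793.28 mL) + (one 24.2 fl oz container = 716.32 mL) + 808 mL = 2317.6 mL.
That is within the Group DG5 rail limit of 2.5 L.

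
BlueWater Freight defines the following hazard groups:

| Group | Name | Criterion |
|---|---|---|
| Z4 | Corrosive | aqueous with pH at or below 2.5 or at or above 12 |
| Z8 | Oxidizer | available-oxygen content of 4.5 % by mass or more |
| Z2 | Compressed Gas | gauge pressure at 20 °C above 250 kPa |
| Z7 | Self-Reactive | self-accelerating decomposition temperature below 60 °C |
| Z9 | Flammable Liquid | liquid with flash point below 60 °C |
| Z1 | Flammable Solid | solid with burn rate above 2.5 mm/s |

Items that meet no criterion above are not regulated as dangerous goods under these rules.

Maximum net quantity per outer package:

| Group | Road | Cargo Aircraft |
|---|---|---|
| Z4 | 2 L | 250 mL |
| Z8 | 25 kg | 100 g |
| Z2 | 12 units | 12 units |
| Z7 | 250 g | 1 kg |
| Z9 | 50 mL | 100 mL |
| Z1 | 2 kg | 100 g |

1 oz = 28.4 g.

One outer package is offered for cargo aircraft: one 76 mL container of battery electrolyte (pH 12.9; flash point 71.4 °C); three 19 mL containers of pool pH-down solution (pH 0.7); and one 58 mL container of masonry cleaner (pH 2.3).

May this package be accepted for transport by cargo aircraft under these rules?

With pH 12.9 (≥ 12), the battery electrolyte falls in Group Z4.
pH 0.7 meets the Group Z4 criterion (Corrosive), so the pool pH-down solution is Group Z4.
The masonry cleaner has pH 2.3, which is ≤ 2.5, so it is Group Z4 (Corrosive).
Group Z4 net quantity: 76 mL + (three 19 mL containers = 57 mL) + 58 mL = 191 mL.
That is within the Group Z4 cargo aircraft limit of 250 mL.

Yes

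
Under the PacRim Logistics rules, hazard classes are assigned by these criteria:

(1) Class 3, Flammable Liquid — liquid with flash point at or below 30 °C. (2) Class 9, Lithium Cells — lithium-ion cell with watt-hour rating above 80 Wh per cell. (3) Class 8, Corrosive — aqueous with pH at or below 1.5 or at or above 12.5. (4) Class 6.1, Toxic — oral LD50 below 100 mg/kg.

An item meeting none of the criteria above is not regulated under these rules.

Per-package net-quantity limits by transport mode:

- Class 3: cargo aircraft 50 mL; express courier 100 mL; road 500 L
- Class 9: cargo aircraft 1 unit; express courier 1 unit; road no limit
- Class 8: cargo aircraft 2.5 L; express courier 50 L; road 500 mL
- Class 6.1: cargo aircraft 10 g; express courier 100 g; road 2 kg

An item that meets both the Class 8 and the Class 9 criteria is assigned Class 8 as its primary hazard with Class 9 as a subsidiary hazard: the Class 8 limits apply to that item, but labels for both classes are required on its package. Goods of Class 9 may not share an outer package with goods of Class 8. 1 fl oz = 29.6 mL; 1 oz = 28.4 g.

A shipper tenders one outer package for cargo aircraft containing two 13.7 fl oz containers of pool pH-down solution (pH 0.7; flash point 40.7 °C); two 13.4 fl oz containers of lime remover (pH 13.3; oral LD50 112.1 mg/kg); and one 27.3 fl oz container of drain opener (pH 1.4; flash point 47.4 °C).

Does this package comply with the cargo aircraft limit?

pH 0.7 meets the Class 8 criterion (Corrosive), so the pool pH-down solution is Class 8.
With pH 13.3 (≥ 12.5), the lime remover falls in Class 8.
Drain opener: pH 1.4 ≤ 1.5 → Class 8 (Corrosive).
Class 8 net quantity: (two 13.7 fl oz containers = 811.04 mL) + (two 13.4 fl oz containers = 793.28 mL) + (one 27.3 fl oz container = 808.08 mL) = 2412.4 mL.
2412.4 mL ≤ 2.5 L (cargo aircraft limit, Class 8) — within limit.

Yes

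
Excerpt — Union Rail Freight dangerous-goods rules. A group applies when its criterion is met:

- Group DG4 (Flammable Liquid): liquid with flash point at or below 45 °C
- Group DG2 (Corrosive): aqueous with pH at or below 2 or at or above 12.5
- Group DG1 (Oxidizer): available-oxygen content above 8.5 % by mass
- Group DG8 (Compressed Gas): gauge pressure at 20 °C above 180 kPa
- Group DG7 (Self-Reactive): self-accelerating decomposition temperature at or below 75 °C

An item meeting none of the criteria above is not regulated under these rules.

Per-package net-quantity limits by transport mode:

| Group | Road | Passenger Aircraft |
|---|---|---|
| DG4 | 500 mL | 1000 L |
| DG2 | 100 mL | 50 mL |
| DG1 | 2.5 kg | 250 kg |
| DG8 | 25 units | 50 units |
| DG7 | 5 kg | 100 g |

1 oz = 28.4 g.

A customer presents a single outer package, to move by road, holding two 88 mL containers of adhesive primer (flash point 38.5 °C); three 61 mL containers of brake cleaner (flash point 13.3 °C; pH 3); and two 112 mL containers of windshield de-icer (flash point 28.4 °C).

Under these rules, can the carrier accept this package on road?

Adhesive primer: flash point 38.5 °C ≤ 45 °C → Group DG4 (Flammable Liquid).
Flash point 13.3 °C meets the Group DG4 criterion (Flammable Liquid), so the brake cleaner is Group DG4.
Flash point 28.4 °C meets the Group DG4 criterion (Flammable Liquid), so the windshield de-icer is Group DG4.
Group DG4 net quantity: (two 88 mL containers = 176 mL) + (three 61 mL containers = 183 mL) + (two 112 mL containers = 224 mL) = 583 mL.
583 mL > 500 mL (road limit, Group DG4) — over the limit.

No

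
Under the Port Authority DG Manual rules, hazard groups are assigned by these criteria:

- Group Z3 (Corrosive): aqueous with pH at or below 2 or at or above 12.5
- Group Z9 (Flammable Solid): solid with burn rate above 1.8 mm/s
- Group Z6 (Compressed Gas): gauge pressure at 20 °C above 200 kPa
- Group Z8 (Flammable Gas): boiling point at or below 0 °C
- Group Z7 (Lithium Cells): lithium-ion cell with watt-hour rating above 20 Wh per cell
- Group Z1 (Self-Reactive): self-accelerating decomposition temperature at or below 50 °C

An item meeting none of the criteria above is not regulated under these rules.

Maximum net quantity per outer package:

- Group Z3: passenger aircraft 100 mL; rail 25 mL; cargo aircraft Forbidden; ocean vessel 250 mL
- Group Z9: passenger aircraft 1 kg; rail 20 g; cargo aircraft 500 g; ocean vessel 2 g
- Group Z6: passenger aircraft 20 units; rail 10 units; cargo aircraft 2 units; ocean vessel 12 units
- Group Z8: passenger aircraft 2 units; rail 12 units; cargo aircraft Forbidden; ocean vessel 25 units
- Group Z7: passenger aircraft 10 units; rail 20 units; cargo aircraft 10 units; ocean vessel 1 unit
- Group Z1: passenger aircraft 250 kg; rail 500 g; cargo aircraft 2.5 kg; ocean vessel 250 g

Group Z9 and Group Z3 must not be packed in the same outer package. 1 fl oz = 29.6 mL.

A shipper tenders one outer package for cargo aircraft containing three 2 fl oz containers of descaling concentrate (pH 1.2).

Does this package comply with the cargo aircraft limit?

pH 1.2 meets the Group Z3 criterion (Corrosive), so the descaling concentrate is Group Z3.
Group Z3 quantity: three 2 fl oz containers = 177.6 mL.
Group Z3 is Forbidden by cargo aircraft.

No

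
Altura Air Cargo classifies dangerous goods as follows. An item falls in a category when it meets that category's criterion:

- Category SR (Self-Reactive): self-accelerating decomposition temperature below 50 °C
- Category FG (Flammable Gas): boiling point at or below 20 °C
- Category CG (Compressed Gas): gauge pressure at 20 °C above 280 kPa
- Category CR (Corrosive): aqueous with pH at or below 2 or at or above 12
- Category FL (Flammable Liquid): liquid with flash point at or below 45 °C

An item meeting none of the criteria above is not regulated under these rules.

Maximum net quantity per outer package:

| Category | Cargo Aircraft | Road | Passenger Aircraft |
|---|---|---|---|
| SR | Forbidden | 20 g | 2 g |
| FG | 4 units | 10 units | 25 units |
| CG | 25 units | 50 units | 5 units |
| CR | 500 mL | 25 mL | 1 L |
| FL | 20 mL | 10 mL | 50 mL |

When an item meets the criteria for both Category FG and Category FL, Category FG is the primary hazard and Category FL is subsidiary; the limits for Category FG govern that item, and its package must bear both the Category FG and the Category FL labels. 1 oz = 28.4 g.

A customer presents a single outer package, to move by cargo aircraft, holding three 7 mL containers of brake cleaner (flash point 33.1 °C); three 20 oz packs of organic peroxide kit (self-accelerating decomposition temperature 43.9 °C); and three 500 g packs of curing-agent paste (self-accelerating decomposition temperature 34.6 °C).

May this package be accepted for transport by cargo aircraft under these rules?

The brake cleaner has flash point 33.1 °C, which is ≤ 45 °C, so it is Category FL (Flammable Liquid).
Self-accelerating decomposition temperature 43.9 °C meets the Category SR criterion (Self-Reactive), so the organic peroxide kit is Category SR.
The curing-agent paste has self-accelerating decomposition temperature 34.6 °C, which is < 50 °C, so it is Category SR (Self-Reactive).
Total Category SR: (three 20 oz packs = 1.704 kg) + (three 500 g packs = 1.5 kg) = 3.204 kg.
By cargo aircraft, Category SR is Forbidden regardless of quantity.
Category FL quantity: three 7 mL containers = 21 mL.
21 mL exceeds the cargo aircraft limit of 20 mL for Category FL.

No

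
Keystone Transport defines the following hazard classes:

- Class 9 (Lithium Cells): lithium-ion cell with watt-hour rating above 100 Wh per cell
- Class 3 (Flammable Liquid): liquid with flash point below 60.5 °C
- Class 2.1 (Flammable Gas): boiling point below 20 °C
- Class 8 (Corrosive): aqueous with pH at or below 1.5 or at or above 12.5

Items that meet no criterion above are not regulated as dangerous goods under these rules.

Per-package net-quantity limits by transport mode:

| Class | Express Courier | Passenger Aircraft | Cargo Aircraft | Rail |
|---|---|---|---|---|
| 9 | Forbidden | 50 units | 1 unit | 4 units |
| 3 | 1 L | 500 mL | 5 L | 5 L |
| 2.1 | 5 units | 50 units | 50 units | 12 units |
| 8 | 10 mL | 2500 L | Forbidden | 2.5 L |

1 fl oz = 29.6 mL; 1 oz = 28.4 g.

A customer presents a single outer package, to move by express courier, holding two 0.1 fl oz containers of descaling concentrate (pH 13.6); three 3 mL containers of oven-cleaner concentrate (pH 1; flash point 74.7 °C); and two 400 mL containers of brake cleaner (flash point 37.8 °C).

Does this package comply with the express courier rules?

No

Descaling concentrate: pH 13.6 ≥ 12.5 → Class 8 (Corrosive).
Oven-cleaner concentrate: pH 1 ≤ 1.5 → Class 8 (Corrosive).
With flash point 37.8 °C (< 60.5 °C), the brake cleaner falls in Class 3.
Total Class 8: (two 0.1 fl oz containers = 5.92 mL) + (three 3 mL containers = 9 mL) = 14.92 mL.
That exceeds the Class 8 express courier limit of 10 mL.
Class 3 quantity: two 400 mL containers = 800 mL.
That is within the Class 3 express courier limit of 1 L.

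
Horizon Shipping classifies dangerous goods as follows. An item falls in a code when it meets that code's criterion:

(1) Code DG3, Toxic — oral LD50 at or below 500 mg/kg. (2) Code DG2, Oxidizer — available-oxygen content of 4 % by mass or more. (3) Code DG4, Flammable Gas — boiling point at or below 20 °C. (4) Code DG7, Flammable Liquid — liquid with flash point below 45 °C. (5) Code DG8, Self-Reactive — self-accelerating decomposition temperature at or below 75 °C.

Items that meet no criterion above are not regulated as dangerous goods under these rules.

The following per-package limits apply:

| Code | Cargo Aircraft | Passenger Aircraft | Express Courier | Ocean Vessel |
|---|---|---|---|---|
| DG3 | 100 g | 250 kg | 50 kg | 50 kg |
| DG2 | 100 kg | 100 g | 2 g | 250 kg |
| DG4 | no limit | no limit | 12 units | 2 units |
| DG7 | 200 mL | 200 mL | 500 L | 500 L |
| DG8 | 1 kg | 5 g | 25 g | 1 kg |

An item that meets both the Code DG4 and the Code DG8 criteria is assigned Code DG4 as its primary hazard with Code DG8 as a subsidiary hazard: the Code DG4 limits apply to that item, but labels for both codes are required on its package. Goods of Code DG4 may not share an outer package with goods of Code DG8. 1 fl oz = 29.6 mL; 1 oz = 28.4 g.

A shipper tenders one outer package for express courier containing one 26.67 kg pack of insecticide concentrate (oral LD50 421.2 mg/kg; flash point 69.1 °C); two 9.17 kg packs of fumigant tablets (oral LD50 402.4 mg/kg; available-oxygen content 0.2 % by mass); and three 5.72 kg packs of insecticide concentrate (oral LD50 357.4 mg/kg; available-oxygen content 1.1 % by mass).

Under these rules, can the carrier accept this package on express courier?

Insecticide concentrate: oral LD50 421.2 mg/kg ≤ 500 mg/kg → Code DG3 (Toxic).
With oral LD50 402.4 mg/kg (≤ 500 mg/kg), the fumigant tablets fall in Code DG3.
Insecticide concentrate: oral LD50 357.4 mg/kg ≤ 500 mg/kg → Code DG3 (Toxic).
Total Code DG3: 26.67 kg + (two 9.17 kg packs = 18.34 kg) + (three 5.72 kg packs = 17.16 kg) = 62.17 kg.
That exceeds the Code DG3 express courier limit of 50 kg.

No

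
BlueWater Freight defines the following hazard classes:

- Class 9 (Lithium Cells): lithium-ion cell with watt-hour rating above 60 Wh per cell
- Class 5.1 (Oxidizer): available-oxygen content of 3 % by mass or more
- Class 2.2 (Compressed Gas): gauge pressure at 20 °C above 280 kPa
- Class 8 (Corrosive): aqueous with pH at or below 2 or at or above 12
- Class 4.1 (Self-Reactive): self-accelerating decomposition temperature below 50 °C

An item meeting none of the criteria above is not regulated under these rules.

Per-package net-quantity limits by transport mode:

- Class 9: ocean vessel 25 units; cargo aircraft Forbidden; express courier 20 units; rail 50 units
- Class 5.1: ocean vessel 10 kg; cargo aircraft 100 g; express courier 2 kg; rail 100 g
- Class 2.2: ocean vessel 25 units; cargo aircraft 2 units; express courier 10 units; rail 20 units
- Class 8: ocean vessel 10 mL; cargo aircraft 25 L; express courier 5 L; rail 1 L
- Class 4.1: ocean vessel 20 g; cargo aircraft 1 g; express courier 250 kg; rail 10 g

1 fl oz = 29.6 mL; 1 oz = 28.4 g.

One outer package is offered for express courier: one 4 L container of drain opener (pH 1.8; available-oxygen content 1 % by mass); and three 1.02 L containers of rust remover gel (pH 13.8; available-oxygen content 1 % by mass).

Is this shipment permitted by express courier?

With pH 1.8 (≤ 2), the drain opener falls in Class 8.
The rust remover gel has pH 13.8, which is ≥ 12, so it is Class 8 (Corrosive).
Class 8 net quantity: 4 L + (three 1.02 L containers = 3.06 L) = 7.06 L.
7.06 L exceeds the express courier limit of 5 L for Class 8.

No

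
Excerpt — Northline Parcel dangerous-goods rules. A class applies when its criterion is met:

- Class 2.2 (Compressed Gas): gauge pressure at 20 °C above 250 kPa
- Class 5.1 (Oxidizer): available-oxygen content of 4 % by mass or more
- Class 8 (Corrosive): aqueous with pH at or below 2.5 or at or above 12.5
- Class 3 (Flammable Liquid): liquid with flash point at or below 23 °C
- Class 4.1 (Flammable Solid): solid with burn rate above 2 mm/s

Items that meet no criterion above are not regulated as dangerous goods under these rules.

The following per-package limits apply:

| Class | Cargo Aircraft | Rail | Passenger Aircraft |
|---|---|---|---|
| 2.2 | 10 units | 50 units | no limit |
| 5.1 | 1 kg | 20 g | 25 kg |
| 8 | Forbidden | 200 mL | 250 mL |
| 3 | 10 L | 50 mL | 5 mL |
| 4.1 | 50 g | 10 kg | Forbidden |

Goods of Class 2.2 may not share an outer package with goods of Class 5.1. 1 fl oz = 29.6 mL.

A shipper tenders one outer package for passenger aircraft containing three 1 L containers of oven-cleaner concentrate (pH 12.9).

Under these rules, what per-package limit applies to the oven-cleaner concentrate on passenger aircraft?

250 mL

With pH 12.9 (≥ 12.5), the oven-cleaner concentrate falls in Class 8.
The passenger aircraft limit for Class 8 is 250 mL.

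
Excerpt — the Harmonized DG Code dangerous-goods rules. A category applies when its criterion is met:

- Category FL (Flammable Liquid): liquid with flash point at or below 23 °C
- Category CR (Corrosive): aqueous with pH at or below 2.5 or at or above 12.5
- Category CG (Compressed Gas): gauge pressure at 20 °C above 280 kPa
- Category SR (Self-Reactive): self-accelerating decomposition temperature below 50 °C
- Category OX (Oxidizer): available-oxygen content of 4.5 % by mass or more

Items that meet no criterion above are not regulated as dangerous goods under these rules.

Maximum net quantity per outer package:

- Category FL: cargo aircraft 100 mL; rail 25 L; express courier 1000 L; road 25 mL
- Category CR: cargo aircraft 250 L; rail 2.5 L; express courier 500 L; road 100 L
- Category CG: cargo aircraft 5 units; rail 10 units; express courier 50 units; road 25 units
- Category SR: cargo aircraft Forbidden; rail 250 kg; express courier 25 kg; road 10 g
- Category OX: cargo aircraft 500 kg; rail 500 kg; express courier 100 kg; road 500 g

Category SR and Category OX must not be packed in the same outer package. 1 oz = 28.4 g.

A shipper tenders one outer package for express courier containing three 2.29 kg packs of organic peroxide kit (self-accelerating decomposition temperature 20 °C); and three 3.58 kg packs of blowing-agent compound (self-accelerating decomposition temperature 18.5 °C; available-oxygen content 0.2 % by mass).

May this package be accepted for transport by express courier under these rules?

Yes

With self-accelerating decomposition temperature 20 °C (< 50 °C), the organic peroxide kit falls in Category SR.
Self-accelerating decomposition temperature 18.5 °C meets the Category SR criterion (Self-Reactive), so the blowing-agent compound is Category SR.
Total Category SR: (three 2.29 kg packs = 6.87 kg) + (three 3.58 kg packs = 10.74 kg) = 17.61 kg.
17.61 kg is within the express courier limit of 25 kg for Category SR.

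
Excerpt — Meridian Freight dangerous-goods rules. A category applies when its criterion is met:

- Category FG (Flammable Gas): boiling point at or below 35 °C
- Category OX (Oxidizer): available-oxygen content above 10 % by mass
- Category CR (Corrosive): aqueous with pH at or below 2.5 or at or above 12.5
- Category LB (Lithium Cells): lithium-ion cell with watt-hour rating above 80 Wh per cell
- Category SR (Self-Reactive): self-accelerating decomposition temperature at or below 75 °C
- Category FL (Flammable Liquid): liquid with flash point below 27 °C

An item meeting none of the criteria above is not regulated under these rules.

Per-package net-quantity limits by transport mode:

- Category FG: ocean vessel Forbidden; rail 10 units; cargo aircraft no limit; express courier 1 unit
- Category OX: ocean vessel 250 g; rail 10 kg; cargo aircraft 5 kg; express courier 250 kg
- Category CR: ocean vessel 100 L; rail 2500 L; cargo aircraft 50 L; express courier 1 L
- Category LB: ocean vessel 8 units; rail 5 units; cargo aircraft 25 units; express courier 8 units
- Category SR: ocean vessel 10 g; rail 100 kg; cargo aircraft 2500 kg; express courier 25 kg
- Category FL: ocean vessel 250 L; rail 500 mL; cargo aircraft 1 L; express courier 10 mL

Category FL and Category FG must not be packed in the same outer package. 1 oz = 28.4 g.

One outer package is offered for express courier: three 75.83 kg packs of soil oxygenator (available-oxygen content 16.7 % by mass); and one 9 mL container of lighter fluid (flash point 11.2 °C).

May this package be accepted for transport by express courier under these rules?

Yes

The soil oxygenator has available-oxygen content 16.7 % by mass, which is > 10 % by mass, so it is Category OX (Oxidizer).
The lighter fluid has flash point 11.2 °C, which is < 27 °C, so it is Category FL (Flammable Liquid).
Category FL quantity: 9 mL.
9 mL ≤ 10 mL (express courier limit, Category FL) — within limit.
Category OX quantity: three 75.83 kg packs = 227.49 kg.
227.49 kg is within the express courier limit of 250 kg for Category OX.
The segregation rule (Category FL with Category FG) does not apply to Category FL with Category OX.
Every hazard category is within its express courier limit and no segregation rule is violated.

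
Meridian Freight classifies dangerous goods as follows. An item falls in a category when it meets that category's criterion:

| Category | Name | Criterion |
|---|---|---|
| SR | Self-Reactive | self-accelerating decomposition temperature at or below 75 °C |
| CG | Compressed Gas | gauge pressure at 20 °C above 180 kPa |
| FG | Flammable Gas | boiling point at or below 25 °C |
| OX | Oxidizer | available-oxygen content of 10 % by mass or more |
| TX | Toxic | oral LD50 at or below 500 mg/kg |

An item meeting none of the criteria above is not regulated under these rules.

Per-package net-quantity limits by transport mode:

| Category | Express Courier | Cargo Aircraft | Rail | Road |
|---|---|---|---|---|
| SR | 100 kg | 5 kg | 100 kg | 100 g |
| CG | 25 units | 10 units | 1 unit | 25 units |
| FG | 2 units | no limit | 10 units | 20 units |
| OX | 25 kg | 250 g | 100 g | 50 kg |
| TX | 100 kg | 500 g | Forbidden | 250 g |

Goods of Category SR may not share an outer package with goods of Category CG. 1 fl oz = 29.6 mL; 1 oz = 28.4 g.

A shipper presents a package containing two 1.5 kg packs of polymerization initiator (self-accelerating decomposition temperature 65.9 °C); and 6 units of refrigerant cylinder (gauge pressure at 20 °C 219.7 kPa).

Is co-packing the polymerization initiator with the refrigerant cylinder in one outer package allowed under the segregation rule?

With self-accelerating decomposition temperature 65.9 °C (≤ 75 °C), the polymerization initiator falls in Category SR.
Gauge pressure at 20 °C 219.7 kPa meets the Category CG criterion (Compressed Gas), so the refrigerant cylinder is Category CG.
Category SR and Category CG may not share an outer package.

No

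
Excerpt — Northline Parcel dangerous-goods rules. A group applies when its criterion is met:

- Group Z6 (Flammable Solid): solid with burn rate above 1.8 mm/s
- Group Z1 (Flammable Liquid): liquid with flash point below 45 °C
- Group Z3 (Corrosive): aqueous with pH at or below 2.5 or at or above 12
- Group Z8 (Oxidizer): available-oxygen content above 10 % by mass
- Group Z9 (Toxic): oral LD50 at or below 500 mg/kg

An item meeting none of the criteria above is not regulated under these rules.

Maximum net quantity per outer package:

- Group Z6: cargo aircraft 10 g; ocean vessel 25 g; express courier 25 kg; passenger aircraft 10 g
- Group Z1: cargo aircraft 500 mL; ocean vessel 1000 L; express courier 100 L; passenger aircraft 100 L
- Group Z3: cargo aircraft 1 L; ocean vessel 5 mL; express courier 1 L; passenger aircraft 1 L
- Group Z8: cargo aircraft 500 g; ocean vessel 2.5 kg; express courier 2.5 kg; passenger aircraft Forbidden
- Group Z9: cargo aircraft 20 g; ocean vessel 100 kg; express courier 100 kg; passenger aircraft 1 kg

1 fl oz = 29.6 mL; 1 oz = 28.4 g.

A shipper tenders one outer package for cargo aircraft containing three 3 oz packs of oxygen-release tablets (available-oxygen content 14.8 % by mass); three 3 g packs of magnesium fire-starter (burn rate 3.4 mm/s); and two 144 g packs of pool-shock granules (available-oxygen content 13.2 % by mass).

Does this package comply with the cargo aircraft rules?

No

With available-oxygen content 14.8 % by mass (> 10 % by mass), the oxygen-release tablets fall in Group Z8.
With burn rate 3.4 mm/s (> 1.8 mm/s), the magnesium fire-starter falls in Group Z6.
The pool-shock granules have available-oxygen content 13.2 % by mass, which is > 10 % by mass, so they are Group Z8 (Oxidizer).
Group Z6 quantity: three 3 g packs = 9 g.
9 g ≤ 10 g (cargo aircraft limit, Group Z6) — within limit.
Group Z8 net quantity: (three 3 oz packs = 255.6 g) + (two 144 g packs = 288 g) = 543.6 g.
That exceeds the Group Z8 cargo aircraft limit of 500 g.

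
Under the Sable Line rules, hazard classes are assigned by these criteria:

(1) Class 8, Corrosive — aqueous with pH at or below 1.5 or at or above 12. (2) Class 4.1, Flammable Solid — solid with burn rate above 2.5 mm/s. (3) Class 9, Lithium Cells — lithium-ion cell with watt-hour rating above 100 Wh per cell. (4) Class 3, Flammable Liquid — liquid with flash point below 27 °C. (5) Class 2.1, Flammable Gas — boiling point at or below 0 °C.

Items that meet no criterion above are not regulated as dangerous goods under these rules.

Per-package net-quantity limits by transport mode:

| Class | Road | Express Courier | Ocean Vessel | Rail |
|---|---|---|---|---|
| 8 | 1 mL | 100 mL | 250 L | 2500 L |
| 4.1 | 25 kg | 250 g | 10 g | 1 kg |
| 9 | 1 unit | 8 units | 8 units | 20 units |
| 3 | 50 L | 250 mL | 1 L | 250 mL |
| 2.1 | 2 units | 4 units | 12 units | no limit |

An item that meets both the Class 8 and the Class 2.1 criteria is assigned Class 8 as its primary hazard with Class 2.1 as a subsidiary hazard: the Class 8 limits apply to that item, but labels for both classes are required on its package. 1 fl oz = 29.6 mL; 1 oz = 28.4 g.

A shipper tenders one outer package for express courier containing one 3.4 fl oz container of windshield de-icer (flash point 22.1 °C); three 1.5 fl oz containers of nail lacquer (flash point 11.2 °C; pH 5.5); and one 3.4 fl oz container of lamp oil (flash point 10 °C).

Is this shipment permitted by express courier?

The windshield de-icer has flash point 22.1 °C, which is < 27 °C, so it is Class 3 (Flammable Liquid).
Nail lacquer: flash point 11.2 °C < 27 °C → Class 3 (Flammable Liquid).
The lamp oil has flash point 10 °C, which is < 27 °C, so it is Class 3 (Flammable Liquid).
Class 3 net quantity: (one 3.4 fl oz container = 100.64 mL) + (three 1.5 fl oz containers = 133.2 mL) + (one 3.4 fl oz container = 100.64 mL) = 334.48 mL.
334.48 mL exceeds the express courier limit of 250 mL for Class 3.

No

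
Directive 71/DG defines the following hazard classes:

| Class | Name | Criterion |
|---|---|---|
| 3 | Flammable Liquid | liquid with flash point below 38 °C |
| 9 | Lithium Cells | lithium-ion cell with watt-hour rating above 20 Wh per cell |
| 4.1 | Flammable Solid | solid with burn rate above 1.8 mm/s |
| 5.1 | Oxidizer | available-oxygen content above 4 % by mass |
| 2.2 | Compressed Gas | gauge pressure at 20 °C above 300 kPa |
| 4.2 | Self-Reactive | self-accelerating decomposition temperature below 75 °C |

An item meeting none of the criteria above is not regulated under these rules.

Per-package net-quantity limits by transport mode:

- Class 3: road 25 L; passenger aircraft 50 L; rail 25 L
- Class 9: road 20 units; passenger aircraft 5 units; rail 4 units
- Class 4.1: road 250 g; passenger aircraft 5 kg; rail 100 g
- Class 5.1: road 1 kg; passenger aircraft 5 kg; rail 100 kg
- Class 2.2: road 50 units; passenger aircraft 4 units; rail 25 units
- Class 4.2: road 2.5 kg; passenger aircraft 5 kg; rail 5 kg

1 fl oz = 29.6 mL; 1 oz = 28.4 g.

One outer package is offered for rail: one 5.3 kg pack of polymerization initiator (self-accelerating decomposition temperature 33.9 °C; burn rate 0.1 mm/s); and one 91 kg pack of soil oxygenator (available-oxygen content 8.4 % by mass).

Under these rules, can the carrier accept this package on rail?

With self-accelerating decomposition temperature 33.9 °C (< 75 °C), the polymerization initiator falls in Class 4.2.
The soil oxygenator has available-oxygen content 8.4 % by mass, which is > 4 % by mass, so it is Class 5.1 (Oxidizer).
Class 5.1 quantity: 91 kg.
That is within the Class 5.1 rail limit of 100 kg.
Class 4.2 quantity: 5.3 kg.
5.3 kg > 5 kg (rail limit, Class 4.2) — over the limit.

No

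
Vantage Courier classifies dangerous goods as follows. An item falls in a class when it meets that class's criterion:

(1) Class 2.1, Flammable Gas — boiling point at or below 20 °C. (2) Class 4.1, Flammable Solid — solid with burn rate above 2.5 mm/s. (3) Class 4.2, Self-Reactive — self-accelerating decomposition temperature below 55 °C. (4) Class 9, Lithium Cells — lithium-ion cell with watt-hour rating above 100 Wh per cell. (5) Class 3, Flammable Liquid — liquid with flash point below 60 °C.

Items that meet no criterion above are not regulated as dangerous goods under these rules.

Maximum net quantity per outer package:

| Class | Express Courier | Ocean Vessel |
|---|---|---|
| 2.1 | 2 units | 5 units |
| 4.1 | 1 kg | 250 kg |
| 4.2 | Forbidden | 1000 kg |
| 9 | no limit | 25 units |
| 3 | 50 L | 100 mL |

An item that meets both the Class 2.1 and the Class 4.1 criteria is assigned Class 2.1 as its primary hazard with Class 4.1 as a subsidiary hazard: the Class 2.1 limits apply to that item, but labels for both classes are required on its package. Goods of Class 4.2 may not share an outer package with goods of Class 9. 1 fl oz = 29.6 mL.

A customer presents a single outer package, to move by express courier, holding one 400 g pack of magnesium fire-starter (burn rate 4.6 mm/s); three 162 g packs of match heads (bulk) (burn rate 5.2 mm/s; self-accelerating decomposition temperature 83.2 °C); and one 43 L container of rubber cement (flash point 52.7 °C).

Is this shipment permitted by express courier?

Magnesium fire-starter: burn rate 4.6 mm/s > 2.5 mm/s → Class 4.1 (Flammable Solid).
The match heads (bulk) have burn rate 5.2 mm/s, which is > 2.5 mm/s, so they are Class 4.1 (Flammable Solid).
The rubber cement has flash point 52.7 °C, which is < 60 °C, so it is Class 3 (Flammable Liquid).
Class 4.1 net quantity: 400 g + (three 162 g packs = 486 g) = 886 g.
886 g ≤ 1 kg (express courier limit, Class 4.1) — within limit.
Class 3 quantity: 43 L.
43 L is within the express courier limit of 50 L for Class 3.
The segregation rule (Class 4.2 with Class 9) does not apply to Class 4.1 with Class 3.
Every hazard class is within its express courier limit and no segregation rule is violated.

Yes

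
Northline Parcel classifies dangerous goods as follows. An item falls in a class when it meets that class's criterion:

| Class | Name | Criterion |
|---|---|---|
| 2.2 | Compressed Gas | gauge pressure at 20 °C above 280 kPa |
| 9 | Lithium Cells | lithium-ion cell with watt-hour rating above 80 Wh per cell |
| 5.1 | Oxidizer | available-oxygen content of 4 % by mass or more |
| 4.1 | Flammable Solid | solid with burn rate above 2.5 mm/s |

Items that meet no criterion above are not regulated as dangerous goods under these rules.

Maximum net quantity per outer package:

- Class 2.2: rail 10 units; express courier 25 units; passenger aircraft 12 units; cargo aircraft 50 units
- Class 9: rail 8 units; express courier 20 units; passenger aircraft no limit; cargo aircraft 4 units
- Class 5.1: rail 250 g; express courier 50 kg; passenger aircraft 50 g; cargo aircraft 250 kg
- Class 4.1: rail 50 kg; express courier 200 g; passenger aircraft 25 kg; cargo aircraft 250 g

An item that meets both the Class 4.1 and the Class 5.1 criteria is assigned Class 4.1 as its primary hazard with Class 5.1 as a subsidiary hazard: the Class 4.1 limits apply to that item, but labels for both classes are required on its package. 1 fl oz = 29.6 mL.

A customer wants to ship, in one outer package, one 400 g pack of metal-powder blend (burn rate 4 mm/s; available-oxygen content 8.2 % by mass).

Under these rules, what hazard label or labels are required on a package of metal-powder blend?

Class 4.1 and 5.1

With burn rate 4 mm/s (> 2.5 mm/s), the metal-powder blend falls in Class 4.1.
Available-oxygen content 8.2 % by mass meets the Class 5.1 criterion (Oxidizer), so the metal-powder blend is Class 5.1.
By the precedence rule Class 4.1 is primary and Class 5.1 is subsidiary, and that rule requires both labels on the package.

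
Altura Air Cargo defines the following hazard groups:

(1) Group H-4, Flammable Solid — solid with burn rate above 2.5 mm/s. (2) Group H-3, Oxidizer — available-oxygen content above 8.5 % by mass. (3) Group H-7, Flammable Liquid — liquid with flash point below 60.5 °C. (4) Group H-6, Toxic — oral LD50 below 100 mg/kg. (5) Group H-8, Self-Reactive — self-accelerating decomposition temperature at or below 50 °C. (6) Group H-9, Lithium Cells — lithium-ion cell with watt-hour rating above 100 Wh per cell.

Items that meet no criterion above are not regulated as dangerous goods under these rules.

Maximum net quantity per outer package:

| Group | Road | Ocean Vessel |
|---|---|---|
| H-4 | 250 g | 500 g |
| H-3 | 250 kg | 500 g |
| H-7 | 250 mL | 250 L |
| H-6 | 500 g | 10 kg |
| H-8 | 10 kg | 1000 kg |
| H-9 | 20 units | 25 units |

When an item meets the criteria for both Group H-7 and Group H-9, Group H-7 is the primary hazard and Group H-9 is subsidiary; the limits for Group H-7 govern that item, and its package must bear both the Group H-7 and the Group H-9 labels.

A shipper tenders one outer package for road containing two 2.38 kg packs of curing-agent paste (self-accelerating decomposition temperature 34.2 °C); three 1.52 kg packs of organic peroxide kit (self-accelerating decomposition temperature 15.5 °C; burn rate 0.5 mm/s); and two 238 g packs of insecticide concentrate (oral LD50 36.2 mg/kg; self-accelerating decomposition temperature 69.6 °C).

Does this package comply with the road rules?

With self-accelerating decomposition temperature 34.2 °C (≤ 50 °C), the curing-agent paste falls in Group H-8.
Self-accelerating decomposition temperature 15.5 °C meets the Group H-8 criterion (Self-Reactive), so the organic peroxide kit is Group H-8.
Insecticide concentrate: oral LD50 36.2 mg/kg < 100 mg/kg → Group H-6 (Toxic).
Group H-8 net quantity: (two 2.38 kg packs = 4.76 kg) + (three 1.52 kg packs = 4.56 kg) = 9.32 kg.
That is within the Group H-8 road limit of 10 kg.
Group H-6 quantity: two 238 g packs = 476 g.
476 g ≤ 500 g (road limit, Group H-6) — within limit.
Every hazard group is within its road limit and no segregation rule is violated.

Yes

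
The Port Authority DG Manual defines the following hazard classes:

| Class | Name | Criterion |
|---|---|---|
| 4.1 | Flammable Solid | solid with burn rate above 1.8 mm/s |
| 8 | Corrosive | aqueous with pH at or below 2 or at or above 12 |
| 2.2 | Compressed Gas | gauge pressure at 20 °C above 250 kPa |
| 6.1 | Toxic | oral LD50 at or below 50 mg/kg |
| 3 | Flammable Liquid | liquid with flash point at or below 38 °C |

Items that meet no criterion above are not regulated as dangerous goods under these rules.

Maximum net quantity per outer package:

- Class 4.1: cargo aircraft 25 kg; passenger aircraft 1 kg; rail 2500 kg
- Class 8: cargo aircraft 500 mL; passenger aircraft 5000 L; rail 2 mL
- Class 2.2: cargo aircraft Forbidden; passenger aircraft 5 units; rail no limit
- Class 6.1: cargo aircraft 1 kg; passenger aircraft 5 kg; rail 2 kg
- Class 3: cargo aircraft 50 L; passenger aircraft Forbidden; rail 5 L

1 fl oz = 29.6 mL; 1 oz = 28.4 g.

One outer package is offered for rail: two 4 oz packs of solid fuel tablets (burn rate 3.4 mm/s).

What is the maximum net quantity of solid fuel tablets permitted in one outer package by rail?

Solid fuel tablets: burn rate 3.4 mm/s > 1.8 mm/s → Class 4.1 (Flammable Solid).
The rail limit for Class 4.1 is 2500 kg.

2500 kg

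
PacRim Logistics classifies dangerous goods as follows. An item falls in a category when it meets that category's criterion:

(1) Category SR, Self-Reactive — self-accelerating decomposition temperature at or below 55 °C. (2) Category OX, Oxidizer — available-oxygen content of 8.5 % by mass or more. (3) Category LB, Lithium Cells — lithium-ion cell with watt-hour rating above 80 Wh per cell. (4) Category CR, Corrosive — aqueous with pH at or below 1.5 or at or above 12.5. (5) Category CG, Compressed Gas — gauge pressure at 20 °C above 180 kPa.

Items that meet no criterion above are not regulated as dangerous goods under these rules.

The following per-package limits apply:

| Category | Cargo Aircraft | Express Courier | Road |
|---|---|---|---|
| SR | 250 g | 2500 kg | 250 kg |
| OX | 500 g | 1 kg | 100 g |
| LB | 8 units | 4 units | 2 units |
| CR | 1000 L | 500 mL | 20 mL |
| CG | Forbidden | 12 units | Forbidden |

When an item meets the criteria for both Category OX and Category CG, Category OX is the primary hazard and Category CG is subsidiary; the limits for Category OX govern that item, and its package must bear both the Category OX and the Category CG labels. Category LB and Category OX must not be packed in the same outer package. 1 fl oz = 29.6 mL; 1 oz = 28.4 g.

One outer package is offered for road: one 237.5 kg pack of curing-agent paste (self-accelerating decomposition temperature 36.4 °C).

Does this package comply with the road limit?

Self-accelerating decomposition temperature 36.4 °C meets the Category SR criterion (Self-Reactive), so the curing-agent paste is Category SR.
Category SR quantity: 237.5 kg.
That is within the Category SR road limit of 250 kg.

Yes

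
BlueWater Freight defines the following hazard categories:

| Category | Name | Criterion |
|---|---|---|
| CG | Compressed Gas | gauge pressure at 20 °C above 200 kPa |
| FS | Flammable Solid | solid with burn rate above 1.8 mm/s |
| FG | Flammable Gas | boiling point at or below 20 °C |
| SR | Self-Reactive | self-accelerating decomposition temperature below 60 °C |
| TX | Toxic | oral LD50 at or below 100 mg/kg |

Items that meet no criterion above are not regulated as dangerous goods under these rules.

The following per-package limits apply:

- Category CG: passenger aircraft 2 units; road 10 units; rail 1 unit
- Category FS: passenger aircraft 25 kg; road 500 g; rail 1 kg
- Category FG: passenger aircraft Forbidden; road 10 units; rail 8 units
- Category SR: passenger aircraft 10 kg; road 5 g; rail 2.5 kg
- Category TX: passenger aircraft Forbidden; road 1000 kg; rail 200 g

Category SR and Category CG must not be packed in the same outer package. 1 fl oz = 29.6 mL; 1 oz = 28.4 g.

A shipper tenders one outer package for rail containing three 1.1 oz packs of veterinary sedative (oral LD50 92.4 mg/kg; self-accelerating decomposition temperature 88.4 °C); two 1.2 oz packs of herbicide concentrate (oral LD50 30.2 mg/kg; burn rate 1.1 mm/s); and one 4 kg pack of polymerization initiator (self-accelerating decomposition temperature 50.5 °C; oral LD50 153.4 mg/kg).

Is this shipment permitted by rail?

Oral LD50 92.4 mg/kg meets the Category TX criterion (Toxic), so the veterinary sedative is Category TX.
Herbicide concentrate: oral LD50 30.2 mg/kg ≤ 100 mg/kg → Category TX (Toxic).
Self-accelerating decomposition temperature 50.5 °C meets the Category SR criterion (Self-Reactive), so the polymerization initiator is Category SR.
Total Category TX: (three 1.1 oz packs = 93.72 g) + (two 1.2 oz packs = 68.16 g) = 161.88 g.
161.88 g ≤ 200 g (rail limit, Category TX) — within limit.
Category SR quantity: 4 kg.
4 kg > 2.5 kg (rail limit, Category SR) — over the limit.
The segregation rule (Category SR with Category CG) does not apply to Category TX with Category SR.

No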